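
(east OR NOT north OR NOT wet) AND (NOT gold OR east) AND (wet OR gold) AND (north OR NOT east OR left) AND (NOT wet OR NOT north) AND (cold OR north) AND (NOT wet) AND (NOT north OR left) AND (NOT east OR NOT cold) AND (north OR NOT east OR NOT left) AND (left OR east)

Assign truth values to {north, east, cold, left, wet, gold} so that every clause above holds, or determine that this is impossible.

The clause (NOT wet) is unit, so wet = false.
The clause (gold) is unit, so gold = true.
The clause (east) is unit, so east = true.
The clause (NOT cold) is unit, so cold = false.
The clause (north) is unit, so north = true.
The clause (left) is unit, so left = true.
Every clause now holds.

north=true,  east=true,  cold=false,  left=true,  wet=false,  gold=true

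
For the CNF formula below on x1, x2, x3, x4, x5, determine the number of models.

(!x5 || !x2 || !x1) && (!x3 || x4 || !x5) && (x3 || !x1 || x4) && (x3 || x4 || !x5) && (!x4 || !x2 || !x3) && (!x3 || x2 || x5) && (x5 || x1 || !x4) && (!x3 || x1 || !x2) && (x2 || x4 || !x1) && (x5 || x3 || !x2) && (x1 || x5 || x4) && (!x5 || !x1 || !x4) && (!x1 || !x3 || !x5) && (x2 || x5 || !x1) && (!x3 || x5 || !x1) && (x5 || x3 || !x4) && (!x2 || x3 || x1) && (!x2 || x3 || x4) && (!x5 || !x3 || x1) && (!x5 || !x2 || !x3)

There are 2^5 = 32 truth assignments over (x1, x2, x3, x4, x5).
Split on x2. With x2 = true, the clauses containing x2 are satisfied and !x2 drops from the rest; 0 of the 2^4 = 16 assignments to the other variables satisfy what remains.
With x2 = false, by the same count on the reduced clause set, 1 assignment works.
(One model: x1=F, x2=F, x3=F, x4=T, x5=T.)
Total: 0 + 1 = 1.

1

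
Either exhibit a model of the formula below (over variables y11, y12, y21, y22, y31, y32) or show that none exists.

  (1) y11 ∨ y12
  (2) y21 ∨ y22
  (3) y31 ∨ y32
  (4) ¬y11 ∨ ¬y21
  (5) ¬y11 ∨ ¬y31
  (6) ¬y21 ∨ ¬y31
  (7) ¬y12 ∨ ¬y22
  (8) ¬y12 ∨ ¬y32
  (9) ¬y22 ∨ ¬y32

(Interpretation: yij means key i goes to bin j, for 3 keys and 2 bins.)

Suppose y11 = True.
(¬y21) alone gives y21 = False.
(y22) alone gives y22 = True.
(¬y31) alone gives y31 = False.
(y32) alone gives y32 = True.
But (¬y32) is also a unit clause — contradiction.
Undo y11 and try y11 = False.
(y12) alone gives y12 = True.
(¬y22) alone gives y22 = False.
(y21) alone gives y21 = True.
(¬y31) alone gives y31 = False.
(y32) alone gives y32 = True.
But (¬y32) is also a unit clause — contradiction.
Either choice for y11 ends in contradiction.

UNSATISFIABLE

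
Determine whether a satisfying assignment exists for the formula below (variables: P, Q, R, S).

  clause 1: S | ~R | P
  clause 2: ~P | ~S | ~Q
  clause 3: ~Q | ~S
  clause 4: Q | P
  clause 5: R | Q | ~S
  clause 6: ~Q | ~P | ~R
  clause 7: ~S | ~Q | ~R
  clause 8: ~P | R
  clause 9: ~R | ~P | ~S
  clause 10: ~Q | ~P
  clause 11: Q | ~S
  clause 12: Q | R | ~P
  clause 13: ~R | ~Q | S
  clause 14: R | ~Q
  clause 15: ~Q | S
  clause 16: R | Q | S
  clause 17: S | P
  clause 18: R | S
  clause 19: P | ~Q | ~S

Yes, satisfiable

Branch on Q: set Q = 0.
Unit clause (P) forces P = 1.
Unit clause (R) forces R = 1.
Unit clause (~S) forces S = 0.
All clauses are satisfied.
A satisfying assignment: P ↦ 1, Q ↦ 0, R ↦ 1, S ↦ 0.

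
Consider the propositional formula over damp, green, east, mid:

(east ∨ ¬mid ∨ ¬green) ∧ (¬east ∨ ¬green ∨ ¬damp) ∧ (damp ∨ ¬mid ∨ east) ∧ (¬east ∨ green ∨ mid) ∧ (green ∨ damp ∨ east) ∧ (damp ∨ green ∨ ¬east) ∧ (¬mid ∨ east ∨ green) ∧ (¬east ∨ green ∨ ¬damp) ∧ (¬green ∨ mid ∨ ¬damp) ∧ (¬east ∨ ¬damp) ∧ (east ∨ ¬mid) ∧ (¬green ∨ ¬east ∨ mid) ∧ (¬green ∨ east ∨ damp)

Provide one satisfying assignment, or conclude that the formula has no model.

damp ↦ False; green ↦ True; east ↦ True; mid ↦ True

Suppose east = True.
(¬damp) alone gives damp = False.
(green) alone gives green = True.
(mid) alone gives mid = True.
Every clause now holds.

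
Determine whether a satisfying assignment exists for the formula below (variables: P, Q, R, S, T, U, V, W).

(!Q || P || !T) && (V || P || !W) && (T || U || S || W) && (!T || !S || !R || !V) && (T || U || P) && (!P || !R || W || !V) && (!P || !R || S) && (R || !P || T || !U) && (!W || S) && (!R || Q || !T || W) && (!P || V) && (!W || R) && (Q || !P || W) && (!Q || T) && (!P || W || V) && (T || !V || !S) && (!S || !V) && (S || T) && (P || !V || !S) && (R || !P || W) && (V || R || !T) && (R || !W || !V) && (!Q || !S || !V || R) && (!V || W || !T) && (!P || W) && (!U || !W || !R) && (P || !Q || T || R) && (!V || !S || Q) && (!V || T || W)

Yes

Branch on W: set W = false.
Unit clause (!P) forces P = false.
Branch on Q: set Q = false.
Branch on T: set T = false.
Unit clause (U) forces U = true.
Unit clause (S) forces S = true.
Unit clause (!V) forces V = false.
No clause remains; R is free.
A satisfying assignment: P=false, Q=false, R=false, S=true, T=false, U=true, V=false, W=false.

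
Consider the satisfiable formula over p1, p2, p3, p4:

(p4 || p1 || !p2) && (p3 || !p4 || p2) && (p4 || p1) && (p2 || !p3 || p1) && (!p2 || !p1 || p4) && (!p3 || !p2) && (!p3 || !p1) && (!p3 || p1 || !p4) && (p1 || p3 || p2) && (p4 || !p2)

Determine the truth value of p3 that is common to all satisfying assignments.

Suppose p3 = true.
Unit clause (!p2) forces p2 = false.
Unit clause (p1) forces p1 = true.
Now (!p1) is unsatisfied and unit — conflict.
So every satisfying assignment has p3 = False.

False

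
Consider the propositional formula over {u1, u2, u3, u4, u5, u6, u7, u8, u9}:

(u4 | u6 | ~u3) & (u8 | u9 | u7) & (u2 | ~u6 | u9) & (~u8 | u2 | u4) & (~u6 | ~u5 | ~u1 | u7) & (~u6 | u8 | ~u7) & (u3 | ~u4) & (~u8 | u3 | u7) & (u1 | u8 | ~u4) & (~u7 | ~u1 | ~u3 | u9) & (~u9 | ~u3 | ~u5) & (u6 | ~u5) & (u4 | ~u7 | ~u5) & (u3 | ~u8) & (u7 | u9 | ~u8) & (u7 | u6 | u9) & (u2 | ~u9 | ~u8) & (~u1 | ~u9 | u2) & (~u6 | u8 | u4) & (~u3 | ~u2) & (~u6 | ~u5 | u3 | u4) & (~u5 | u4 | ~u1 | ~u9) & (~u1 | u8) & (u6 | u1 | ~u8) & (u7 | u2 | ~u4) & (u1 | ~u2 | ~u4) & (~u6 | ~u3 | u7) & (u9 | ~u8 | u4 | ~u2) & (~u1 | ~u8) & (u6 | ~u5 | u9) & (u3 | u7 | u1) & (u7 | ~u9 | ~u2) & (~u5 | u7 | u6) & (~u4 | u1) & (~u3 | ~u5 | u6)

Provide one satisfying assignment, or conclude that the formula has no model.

u1=0; u2=0; u3=0; u4=0; u5=0; u6=0; u7=1; u8=0; u9=0

Branch on u3: set u3 = 0.
The clause (~u4) is unit, so u4 = 0.
The clause (~u8) is unit, so u8 = 0.
The clause (~u6) is unit, so u6 = 0.
The clause (~u5) is unit, so u5 = 0.
The clause (~u1) is unit, so u1 = 0.
The clause (u7) is unit, so u7 = 1.
All clauses hold; u2, u9 can take either value.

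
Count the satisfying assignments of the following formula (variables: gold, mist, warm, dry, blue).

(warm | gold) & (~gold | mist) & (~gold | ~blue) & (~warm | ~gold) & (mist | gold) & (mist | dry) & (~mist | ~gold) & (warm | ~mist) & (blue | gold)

There are 2^5 = 32 truth assignments over (gold, mist, warm, dry, blue).
Split on warm. With warm = 1, the clauses containing warm are satisfied and ~warm drops from the rest; 2 of the 2^4 = 16 assignments to the other variables satisfy what remains.
With warm = 0, by the same count on the reduced clause set, 0 assignments work.
(One model: gold=F, mist=T, warm=T, dry=F, blue=T.)
Total: 2 + 0 = 2.

2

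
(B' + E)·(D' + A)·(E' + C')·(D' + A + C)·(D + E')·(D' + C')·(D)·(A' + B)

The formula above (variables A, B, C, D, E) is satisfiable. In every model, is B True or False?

True

Suppose B = 0.
(D) alone gives D = 1.
(A) alone gives A = 1.
That conflicts with the unit clause (A').
So every satisfying assignment has B = True.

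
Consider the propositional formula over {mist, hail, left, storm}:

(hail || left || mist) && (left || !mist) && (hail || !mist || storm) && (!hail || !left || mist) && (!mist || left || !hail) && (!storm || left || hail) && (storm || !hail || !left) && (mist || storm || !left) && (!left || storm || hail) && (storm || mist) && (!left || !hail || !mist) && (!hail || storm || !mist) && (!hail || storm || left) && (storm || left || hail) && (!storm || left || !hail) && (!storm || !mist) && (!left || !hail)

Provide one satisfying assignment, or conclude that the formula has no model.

Branch on left: set left = true.
Unit clause (!hail) forces hail = false.
Unit clause (storm) forces storm = true.
Unit clause (!mist) forces mist = false.
All clauses are satisfied.

mist: false, hail: false, left: true, storm: true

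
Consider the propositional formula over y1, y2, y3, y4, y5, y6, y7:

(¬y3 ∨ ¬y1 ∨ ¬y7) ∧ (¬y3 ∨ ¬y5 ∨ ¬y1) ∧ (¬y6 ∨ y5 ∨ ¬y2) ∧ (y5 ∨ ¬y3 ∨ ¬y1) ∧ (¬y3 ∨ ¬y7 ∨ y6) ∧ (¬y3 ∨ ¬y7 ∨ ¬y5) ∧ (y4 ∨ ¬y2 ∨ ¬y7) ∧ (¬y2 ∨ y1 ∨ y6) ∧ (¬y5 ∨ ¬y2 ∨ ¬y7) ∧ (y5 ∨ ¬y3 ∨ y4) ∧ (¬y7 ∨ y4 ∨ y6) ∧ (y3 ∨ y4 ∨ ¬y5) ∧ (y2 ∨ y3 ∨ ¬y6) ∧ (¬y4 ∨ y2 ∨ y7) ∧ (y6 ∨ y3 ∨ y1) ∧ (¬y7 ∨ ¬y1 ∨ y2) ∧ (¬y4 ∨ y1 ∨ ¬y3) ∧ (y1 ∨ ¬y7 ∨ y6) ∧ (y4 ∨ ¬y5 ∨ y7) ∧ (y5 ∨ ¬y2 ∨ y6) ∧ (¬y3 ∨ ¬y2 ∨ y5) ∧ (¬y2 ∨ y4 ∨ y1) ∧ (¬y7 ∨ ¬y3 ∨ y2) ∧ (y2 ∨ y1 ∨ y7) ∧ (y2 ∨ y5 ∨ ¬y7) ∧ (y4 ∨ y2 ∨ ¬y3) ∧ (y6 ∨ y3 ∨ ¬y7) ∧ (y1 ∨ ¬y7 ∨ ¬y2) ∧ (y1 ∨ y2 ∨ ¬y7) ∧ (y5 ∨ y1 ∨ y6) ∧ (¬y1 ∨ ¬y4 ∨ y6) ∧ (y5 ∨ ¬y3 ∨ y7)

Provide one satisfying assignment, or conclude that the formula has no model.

y1=True; y2=True; y3=False; y4=True; y5=True; y6=True; y7=False

Try y3 = False.
Try y4 = True.
Try y2 = True.
Try y6 = True.
From the singleton clause (y5), y5 = True.
From the singleton clause (¬y7), y7 = False.
Every clause is now satisfied; y1 is unconstrained.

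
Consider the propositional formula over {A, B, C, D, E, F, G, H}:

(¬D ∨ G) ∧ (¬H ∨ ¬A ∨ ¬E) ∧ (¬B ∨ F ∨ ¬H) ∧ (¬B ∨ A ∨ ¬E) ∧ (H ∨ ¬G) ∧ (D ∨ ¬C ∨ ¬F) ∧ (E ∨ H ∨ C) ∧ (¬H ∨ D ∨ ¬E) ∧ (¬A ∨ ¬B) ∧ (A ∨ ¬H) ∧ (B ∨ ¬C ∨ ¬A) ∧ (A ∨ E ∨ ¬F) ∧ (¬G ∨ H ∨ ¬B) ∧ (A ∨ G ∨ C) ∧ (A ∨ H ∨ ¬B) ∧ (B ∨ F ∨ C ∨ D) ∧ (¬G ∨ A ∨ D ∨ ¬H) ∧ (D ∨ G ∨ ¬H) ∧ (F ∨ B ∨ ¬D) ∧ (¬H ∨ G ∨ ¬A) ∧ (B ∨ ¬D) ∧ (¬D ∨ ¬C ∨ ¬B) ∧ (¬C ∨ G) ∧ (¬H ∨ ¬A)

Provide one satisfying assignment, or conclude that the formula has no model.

Suppose D = False.
Suppose H = False.
The clause (¬G) is unit, so G = False.
The clause (¬C) is unit, so C = False.
The clause (E) is unit, so E = True.
The clause (A) is unit, so A = True.
The clause (¬B) is unit, so B = False.
The clause (F) is unit, so F = True.
This assignment satisfies each clause.

A: True,  B: False,  C: False,  D: False,  E: True,  F: True,  G: False,  H: False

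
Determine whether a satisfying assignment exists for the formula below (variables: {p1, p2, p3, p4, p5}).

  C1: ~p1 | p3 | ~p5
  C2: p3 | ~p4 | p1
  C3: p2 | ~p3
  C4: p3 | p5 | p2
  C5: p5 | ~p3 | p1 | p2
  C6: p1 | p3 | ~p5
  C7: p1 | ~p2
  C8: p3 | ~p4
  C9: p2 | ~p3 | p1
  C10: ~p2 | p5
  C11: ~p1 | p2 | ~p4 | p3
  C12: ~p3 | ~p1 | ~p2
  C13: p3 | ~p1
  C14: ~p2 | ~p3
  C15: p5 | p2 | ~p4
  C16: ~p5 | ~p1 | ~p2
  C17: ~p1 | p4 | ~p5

Branch on p2: set p2 = 1.
Unit clause (p1) forces p1 = 1.
Unit clause (p5) forces p5 = 1.
That conflicts with the unit clause (~p5).
Undo p2 and try p2 = 0.
Unit clause (~p3) forces p3 = 0.
Unit clause (p5) forces p5 = 1.
Unit clause (~p1) forces p1 = 0.
That conflicts with the unit clause (p1).
Neither p2 = 1 nor p2 = 0 works.
No assignment satisfies every clause.

Unsatisfiable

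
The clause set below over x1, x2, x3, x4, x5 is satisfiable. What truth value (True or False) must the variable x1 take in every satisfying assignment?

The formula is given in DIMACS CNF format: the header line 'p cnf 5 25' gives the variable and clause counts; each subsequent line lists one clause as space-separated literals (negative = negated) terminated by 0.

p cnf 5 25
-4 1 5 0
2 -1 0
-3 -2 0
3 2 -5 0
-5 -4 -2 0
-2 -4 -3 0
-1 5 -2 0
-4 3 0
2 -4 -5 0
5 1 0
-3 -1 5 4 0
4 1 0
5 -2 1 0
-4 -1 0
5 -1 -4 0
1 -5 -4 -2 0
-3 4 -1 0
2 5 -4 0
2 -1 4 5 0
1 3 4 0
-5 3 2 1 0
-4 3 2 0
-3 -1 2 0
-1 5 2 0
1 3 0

Suppose x1 = False.
Unit clause (x5) forces x5 = True.
Unit clause (x4) forces x4 = True.
Unit clause (¬x2) forces x2 = False.
But (x2) is also a unit clause — contradiction.
So every satisfying assignment has x1 = True.

True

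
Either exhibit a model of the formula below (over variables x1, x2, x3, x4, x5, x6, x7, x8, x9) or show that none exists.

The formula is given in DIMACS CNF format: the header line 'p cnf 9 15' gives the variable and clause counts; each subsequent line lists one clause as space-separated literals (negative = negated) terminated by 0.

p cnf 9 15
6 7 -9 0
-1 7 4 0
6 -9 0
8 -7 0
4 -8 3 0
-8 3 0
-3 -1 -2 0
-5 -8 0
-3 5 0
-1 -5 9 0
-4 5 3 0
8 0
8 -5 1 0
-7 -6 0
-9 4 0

The clause (x8) is unit, so x8 = True.
The clause (x3) is unit, so x3 = True.
The clause (¬x5) is unit, so x5 = False.
That conflicts with the unit clause (x5).

UNSATISFIABLE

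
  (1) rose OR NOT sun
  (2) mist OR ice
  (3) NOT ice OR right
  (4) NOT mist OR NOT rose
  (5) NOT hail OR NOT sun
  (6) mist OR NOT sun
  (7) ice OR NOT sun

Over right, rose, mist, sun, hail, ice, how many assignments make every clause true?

There are 2^6 = 64 truth assignments over (right, rose, mist, sun, hail, ice).
Split on hail. With hail = true, the clauses containing hail are satisfied and NOT hail drops from the rest; 5 of the 2^5 = 32 assignments to the other variables satisfy what remains.
With hail = false, by the same count on the reduced clause set, 5 assignments work.
Total: 5 + 5 = 10.

10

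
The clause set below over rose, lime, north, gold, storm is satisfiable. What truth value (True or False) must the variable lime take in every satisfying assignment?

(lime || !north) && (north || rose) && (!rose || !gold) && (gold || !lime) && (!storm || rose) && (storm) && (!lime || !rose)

Suppose lime = true.
(gold) alone gives gold = true.
(!rose) alone gives rose = false.
(north) alone gives north = true.
(!storm) alone gives storm = false.
Now (storm) is unsatisfied and unit — conflict.
So every satisfying assignment has lime = False.

False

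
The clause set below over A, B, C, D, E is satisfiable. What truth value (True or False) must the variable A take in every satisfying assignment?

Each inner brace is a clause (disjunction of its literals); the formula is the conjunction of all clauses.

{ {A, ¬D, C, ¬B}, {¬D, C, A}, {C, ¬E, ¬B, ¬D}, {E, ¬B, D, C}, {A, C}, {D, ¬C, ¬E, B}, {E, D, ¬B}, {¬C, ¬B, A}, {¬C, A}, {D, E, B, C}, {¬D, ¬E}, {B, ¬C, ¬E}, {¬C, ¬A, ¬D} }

Suppose A = False.
From the singleton clause (C), C = True.
But (¬C) is also a unit clause — contradiction.
So every satisfying assignment has A = True.

True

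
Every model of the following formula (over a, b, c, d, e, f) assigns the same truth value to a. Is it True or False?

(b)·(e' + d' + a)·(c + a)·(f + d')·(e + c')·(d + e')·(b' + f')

True

Suppose a = 0.
The clause (b) is unit, so b = 1.
The clause (c) is unit, so c = 1.
The clause (e) is unit, so e = 1.
The clause (d') is unit, so d = 0.
Now (d) is unsatisfied and unit — conflict.
So every satisfying assignment has a = True.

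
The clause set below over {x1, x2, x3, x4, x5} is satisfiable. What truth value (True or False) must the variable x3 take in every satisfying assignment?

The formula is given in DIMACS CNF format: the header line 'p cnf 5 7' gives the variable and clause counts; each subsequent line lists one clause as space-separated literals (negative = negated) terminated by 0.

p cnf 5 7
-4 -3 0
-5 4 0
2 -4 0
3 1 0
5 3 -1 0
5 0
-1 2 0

Suppose x3 = True.
(¬x4) alone gives x4 = False.
(¬x5) alone gives x5 = False.
But (x5) is also a unit clause — contradiction.
So every satisfying assignment has x3 = False.

False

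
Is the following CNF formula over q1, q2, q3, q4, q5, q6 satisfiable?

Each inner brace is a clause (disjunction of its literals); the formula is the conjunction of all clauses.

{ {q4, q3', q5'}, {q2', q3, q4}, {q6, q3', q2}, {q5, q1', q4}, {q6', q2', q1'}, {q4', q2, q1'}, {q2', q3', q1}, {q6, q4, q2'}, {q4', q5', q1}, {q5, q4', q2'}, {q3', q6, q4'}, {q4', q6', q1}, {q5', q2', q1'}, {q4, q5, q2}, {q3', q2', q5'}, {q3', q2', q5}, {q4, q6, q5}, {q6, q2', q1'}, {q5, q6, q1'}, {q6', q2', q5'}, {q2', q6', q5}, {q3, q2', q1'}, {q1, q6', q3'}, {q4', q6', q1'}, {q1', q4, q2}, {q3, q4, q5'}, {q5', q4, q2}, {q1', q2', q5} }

Yes

Suppose q4 = 1.
Suppose q2 = 0.
(q1') alone gives q1 = 0.
(q5') alone gives q5 = 0.
(q6') alone gives q6 = 0.
(q3') alone gives q3 = 0.
All clauses are satisfied.
A satisfying assignment: q1: 0, q2: 0, q3: 0, q4: 1, q5: 0, q6: 0.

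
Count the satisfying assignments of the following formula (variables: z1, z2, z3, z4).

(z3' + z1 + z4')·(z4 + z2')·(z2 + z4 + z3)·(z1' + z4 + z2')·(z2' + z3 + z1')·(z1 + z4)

6

There are 2^4 = 16 truth assignments over (z1, z2, z3, z4).
Split on z1. With z1 = 1, the clauses containing z1 are satisfied and z1' drops from the rest; 4 of the 2^3 = 8 assignments to the other variables satisfy what remains.
With z1 = 0, by the same count on the reduced clause set, 2 assignments work.
(One model: z1=F, z2=F, z3=F, z4=T.)
Total: 4 + 2 = 6.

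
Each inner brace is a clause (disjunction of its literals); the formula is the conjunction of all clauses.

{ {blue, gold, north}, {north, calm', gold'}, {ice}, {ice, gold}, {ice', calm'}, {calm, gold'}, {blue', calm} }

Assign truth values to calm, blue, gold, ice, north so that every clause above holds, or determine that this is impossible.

calm=0; blue=0; gold=0; ice=1; north=1

Unit clause (ice) forces ice = 1.
Unit clause (calm') forces calm = 0.
Unit clause (gold') forces gold = 0.
Unit clause (blue') forces blue = 0.
Unit clause (north) forces north = 1.
Every clause now holds.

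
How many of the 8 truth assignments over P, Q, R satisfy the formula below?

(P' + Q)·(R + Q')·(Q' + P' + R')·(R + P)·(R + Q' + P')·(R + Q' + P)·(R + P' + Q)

2

There are 2^3 = 8 truth assignments over (P, Q, R).
Check each against the 7 clauses (columns in the order P, Q, R):
  F F F  ✗ fails (R + P)
  F F T  ✓ satisfies all
  F T F  ✗ fails (R + Q')
  F T T  ✓ satisfies all
  T F F  ✗ fails (P' + Q)
  T F T  ✗ fails (P' + Q)
  T T F  ✗ fails (R + Q')
  T T T  ✗ fails (Q' + P' + R')
2 of the 8 rows are models.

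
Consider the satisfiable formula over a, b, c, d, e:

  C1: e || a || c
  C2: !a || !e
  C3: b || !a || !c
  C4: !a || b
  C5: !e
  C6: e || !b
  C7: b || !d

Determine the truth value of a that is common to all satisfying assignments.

False

Suppose a = true.
Unit clause (!e) forces e = false.
Unit clause (b) forces b = true.
That conflicts with the unit clause (!b).
So every satisfying assignment has a = False.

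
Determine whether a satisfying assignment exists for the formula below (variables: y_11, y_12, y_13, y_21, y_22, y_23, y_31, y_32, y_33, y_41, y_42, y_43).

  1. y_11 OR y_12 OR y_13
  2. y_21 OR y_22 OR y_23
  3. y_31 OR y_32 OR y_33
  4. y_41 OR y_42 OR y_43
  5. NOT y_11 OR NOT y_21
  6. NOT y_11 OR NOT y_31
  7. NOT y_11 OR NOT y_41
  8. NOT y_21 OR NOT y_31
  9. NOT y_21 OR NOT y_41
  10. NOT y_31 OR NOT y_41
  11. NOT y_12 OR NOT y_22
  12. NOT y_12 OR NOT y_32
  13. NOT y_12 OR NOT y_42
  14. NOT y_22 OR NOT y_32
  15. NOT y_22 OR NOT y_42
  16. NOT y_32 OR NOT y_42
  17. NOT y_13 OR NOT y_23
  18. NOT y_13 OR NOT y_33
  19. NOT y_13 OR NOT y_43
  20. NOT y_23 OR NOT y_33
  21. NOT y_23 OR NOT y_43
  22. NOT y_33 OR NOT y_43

No, unsatisfiable

Try y_11 = false.
Try y_12 = true.
(NOT y_22) alone gives y_22 = false.
(NOT y_32) alone gives y_32 = false.
(NOT y_42) alone gives y_42 = false.
Try y_21 = true.
(NOT y_31) alone gives y_31 = false.
(y_33) alone gives y_33 = true.
(NOT y_41) alone gives y_41 = false.
(y_43) alone gives y_43 = true.
That conflicts with the unit clause (NOT y_43).
That branch fails; take y_21 = false instead.
(y_23) alone gives y_23 = true.
(NOT y_13) alone gives y_13 = false.
(NOT y_33) alone gives y_33 = false.
(y_31) alone gives y_31 = true.
(NOT y_41) alone gives y_41 = false.
(y_43) alone gives y_43 = true.
That conflicts with the unit clause (NOT y_43).
Both values of y_21 lead to a conflict.
That branch fails; take y_12 = false instead.
(y_13) alone gives y_13 = true.
(NOT y_23) alone gives y_23 = false.
(NOT y_33) alone gives y_33 = false.
(NOT y_43) alone gives y_43 = false.
Try y_21 = true.
(NOT y_31) alone gives y_31 = false.
(y_32) alone gives y_32 = true.
(NOT y_41) alone gives y_41 = false.
(y_42) alone gives y_42 = true.
That conflicts with the unit clause (NOT y_42).
That branch fails; take y_21 = false instead.
(y_22) alone gives y_22 = true.
(NOT y_32) alone gives y_32 = false.
(y_31) alone gives y_31 = true.
(NOT y_41) alone gives y_41 = false.
(y_42) alone gives y_42 = true.
That conflicts with the unit clause (NOT y_42).
Both values of y_21 lead to a conflict.
Both values of y_12 lead to a conflict.
That branch fails; take y_11 = true instead.
(NOT y_21) alone gives y_21 = false.
(NOT y_31) alone gives y_31 = false.
(NOT y_41) alone gives y_41 = false.
Try y_22 = true.
(NOT y_12) alone gives y_12 = false.
(NOT y_32) alone gives y_32 = false.
(y_33) alone gives y_33 = true.
(NOT y_42) alone gives y_42 = false.
(y_43) alone gives y_43 = true.
That conflicts with the unit clause (NOT y_43).
That branch fails; take y_22 = false instead.
(y_23) alone gives y_23 = true.
(NOT y_13) alone gives y_13 = false.
(NOT y_33) alone gives y_33 = false.
(y_32) alone gives y_32 = true.
(NOT y_12) alone gives y_12 = false.
(NOT y_42) alone gives y_42 = false.
(y_43) alone gives y_43 = true.
That conflicts with the unit clause (NOT y_43).
Both values of y_22 lead to a conflict.
Both values of y_11 lead to a conflict.
No assignment satisfies every clause.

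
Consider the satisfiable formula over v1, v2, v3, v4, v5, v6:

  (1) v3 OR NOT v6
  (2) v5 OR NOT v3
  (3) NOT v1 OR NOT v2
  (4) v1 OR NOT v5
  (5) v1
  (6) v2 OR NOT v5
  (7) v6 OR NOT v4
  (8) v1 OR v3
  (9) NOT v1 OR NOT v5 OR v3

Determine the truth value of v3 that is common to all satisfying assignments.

False

Suppose v3 = true.
Unit clause (v5) forces v5 = true.
Unit clause (v1) forces v1 = true.
Unit clause (NOT v2) forces v2 = false.
Now (v2) is unsatisfied and unit — conflict.
So every satisfying assignment has v3 = False.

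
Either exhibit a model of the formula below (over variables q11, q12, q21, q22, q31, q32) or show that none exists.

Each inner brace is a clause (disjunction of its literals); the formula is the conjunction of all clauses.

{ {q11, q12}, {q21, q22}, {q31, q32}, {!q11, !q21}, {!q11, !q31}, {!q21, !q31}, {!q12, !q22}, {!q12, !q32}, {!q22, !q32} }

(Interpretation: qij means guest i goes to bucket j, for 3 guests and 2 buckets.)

Case q11 = true:
Unit clause (!q21) forces q21 = false.
Unit clause (q22) forces q22 = true.
Unit clause (!q31) forces q31 = false.
Unit clause (q32) forces q32 = true.
That conflicts with the unit clause (!q32).
So q11 must be the other value — set q11 = false.
Unit clause (q12) forces q12 = true.
Unit clause (!q22) forces q22 = false.
Unit clause (q21) forces q21 = true.
Unit clause (!q31) forces q31 = false.
Unit clause (q32) forces q32 = true.
That conflicts with the unit clause (!q32).
Neither q11 = true nor q11 = false works.

UNSATISFIABLE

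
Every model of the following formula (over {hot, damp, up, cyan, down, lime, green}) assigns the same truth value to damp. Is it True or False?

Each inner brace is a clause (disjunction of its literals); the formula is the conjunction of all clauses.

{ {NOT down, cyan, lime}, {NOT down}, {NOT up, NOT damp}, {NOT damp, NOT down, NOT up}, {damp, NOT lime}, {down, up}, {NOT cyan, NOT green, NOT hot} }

Suppose damp = true.
(NOT down) alone gives down = false.
(NOT up) alone gives up = false.
That conflicts with the unit clause (up).
So every satisfying assignment has damp = False.

False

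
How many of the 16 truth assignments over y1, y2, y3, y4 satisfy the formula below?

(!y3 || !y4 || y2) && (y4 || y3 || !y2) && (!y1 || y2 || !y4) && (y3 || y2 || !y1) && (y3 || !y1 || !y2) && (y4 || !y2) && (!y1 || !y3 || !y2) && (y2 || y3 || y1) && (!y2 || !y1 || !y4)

There are 2^4 = 16 truth assignments over (y1, y2, y3, y4).
Check each against the 9 clauses (columns in the order y1, y2, y3, y4):
  F F F F  ✗ fails (y2 || y3 || y1)
  F F F T  ✗ fails (y2 || y3 || y1)
  F F T F  ✓ satisfies all
  F F T T  ✗ fails (!y3 || !y4 || y2)
  F T F F  ✗ fails (y4 || y3 || !y2)
  F T F T  ✓ satisfies all
  F T T F  ✗ fails (y4 || !y2)
  F T T T  ✓ satisfies all
  T F F F  ✗ fails (y3 || y2 || !y1)
  T F F T  ✗ fails (!y1 || y2 || !y4)
  T F T F  ✓ satisfies all
  T F T T  ✗ fails (!y3 || !y4 || y2)
  T T F F  ✗ fails (y4 || y3 || !y2)
  T T F T  ✗ fails (y3 || !y1 || !y2)
  T T T F  ✗ fails (y4 || !y2)
  T T T T  ✗ fails (!y1 || !y3 || !y2)
4 of the 16 rows are models.

4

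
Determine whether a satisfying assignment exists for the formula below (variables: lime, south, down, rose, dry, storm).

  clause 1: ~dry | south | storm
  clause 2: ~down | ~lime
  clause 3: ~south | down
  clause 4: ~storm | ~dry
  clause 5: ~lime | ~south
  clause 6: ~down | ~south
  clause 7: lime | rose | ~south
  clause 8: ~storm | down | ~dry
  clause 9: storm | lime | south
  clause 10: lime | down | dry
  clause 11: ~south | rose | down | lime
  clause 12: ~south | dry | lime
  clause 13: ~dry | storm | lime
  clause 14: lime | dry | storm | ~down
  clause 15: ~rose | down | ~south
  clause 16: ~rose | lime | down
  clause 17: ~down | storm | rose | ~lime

Yes, satisfiable

Suppose down = 1.
From the singleton clause (~lime), lime = 0.
From the singleton clause (~south), south = 0.
From the singleton clause (storm), storm = 1.
From the singleton clause (~dry), dry = 0.
All clauses hold; rose can take either value.
A satisfying assignment: lime=0, south=0, down=1, rose=1, dry=0, storm=1.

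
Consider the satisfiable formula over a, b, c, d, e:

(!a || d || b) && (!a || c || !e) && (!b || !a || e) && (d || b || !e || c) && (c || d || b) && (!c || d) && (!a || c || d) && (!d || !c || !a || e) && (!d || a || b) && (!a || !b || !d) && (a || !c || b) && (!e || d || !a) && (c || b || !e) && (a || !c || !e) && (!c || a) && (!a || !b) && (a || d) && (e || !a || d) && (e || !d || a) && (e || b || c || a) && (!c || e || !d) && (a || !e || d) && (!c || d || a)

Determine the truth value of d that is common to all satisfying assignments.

Suppose d = false.
Unit clause (!c) forces c = false.
Unit clause (b) forces b = true.
Unit clause (!a) forces a = false.
That conflicts with the unit clause (a).
So every satisfying assignment has d = True.

True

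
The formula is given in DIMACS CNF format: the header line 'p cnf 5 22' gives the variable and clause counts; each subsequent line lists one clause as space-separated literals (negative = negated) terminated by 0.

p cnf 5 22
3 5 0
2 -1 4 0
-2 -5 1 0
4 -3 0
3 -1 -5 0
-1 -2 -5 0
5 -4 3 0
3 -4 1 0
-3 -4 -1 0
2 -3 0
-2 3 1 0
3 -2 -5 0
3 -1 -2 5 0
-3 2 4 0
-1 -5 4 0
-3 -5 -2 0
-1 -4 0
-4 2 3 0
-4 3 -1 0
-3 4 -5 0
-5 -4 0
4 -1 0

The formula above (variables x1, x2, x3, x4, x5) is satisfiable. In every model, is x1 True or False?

Suppose x1 = True.
The clause (¬x4) is unit, so x4 = False.
But (x4) is also a unit clause — contradiction.
So every satisfying assignment has x1 = False.

False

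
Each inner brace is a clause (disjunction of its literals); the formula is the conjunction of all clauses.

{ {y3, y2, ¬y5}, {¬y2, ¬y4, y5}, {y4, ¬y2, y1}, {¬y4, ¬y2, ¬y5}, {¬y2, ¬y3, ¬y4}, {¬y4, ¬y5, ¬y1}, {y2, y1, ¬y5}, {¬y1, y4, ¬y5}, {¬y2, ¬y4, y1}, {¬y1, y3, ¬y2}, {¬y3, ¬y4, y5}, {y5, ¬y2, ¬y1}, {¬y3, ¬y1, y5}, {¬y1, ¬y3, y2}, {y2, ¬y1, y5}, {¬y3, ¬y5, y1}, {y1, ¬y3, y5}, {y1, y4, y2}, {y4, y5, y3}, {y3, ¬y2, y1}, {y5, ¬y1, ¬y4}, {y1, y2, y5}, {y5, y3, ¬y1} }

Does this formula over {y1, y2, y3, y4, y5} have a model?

No, unsatisfiable

Try y3 = True.
Try y2 = False.
From the singleton clause (¬y1), y1 = False.
From the singleton clause (¬y5), y5 = False.
Now (y5) is unsatisfied and unit — conflict.
Undo y2 and try y2 = True.
From the singleton clause (¬y4), y4 = False.
From the singleton clause (y1), y1 = True.
From the singleton clause (¬y5), y5 = False.
Now (y5) is unsatisfied and unit — conflict.
Neither y2 = True nor y2 = False works.
Undo y3 and try y3 = False.
Try y2 = True.
From the singleton clause (¬y1), y1 = False.
Now (y1) is unsatisfied and unit — conflict.
Undo y2 and try y2 = False.
From the singleton clause (¬y5), y5 = False.
From the singleton clause (¬y1), y1 = False.
Now (y1) is unsatisfied and unit — conflict.
Neither y2 = True nor y2 = False works.
Neither y3 = True nor y3 = False works.
No assignment satisfies every clause.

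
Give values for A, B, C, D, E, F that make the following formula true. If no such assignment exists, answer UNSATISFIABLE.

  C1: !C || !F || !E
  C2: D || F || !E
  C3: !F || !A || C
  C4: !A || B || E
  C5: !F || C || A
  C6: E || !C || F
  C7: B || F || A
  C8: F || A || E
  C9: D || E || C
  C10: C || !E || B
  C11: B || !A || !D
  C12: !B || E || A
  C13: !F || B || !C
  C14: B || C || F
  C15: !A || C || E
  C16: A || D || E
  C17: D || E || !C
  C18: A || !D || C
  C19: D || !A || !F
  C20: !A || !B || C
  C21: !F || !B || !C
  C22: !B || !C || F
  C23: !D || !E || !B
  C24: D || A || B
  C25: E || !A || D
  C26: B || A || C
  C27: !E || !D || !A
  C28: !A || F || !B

Suppose C = false.
Suppose F = false.
(B) alone gives B = true.
(!A) alone gives A = false.
(E) alone gives E = true.
(D) alone gives D = true.
Now (!D) is unsatisfied and unit — conflict.
That branch fails; take F = true instead.
(!A) alone gives A = false.
Now (A) is unsatisfied and unit — conflict.
Either choice for F ends in contradiction.
That branch fails; take C = true instead.
Suppose F = false.
(E) alone gives E = true.
(D) alone gives D = true.
(!B) alone gives B = false.
(A) alone gives A = true.
Now (!A) is unsatisfied and unit — conflict.
That branch fails; take F = true instead.
(!E) alone gives E = false.
(B) alone gives B = true.
Now (!B) is unsatisfied and unit — conflict.
Either choice for F ends in contradiction.
Either choice for C ends in contradiction.

UNSATISFIABLE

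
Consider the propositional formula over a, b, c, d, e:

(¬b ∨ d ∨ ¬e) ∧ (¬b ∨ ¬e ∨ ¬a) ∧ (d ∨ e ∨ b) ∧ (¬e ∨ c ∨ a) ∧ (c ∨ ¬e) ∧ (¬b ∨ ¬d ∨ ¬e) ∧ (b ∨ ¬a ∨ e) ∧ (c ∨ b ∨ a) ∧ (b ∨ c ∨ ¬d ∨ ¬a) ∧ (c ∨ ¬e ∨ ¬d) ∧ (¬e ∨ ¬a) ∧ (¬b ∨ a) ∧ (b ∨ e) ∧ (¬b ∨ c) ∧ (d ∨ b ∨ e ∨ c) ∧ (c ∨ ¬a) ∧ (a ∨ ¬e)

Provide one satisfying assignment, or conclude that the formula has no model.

Case c = True:
Case e = False:
Unit clause (b) forces b = True.
Unit clause (a) forces a = True.
Every clause is now satisfied; d is unconstrained.

a: True,  b: True,  c: True,  d: False,  e: False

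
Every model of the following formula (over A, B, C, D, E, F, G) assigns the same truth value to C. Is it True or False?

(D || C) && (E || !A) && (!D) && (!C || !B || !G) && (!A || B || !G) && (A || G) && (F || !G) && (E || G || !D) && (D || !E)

Suppose C = false.
(D) alone gives D = true.
But (!D) is also a unit clause — contradiction.
So every satisfying assignment has C = True.

True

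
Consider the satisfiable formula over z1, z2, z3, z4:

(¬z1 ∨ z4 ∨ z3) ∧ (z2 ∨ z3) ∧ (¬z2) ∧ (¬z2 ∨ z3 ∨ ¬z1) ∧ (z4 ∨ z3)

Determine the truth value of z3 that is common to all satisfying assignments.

True

Suppose z3 = False.
From the singleton clause (z2), z2 = True.
But (¬z2) is also a unit clause — contradiction.
So every satisfying assignment has z3 = True.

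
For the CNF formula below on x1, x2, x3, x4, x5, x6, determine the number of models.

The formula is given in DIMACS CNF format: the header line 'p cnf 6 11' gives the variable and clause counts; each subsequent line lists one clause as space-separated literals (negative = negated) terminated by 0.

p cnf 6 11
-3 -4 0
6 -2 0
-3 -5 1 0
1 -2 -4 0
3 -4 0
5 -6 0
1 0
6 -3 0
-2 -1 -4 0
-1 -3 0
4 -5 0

There are 2^6 = 64 truth assignments over (x1, x2, x3, x4, x5, x6).
Split on x2. With x2 = True, the clauses containing x2 are satisfied and ¬x2 drops from the rest; 0 of the 2^5 = 32 assignments to the other variables satisfy what remains.
With x2 = False, by the same count on the reduced clause set, 1 assignment works.
Total: 0 + 1 = 1.

1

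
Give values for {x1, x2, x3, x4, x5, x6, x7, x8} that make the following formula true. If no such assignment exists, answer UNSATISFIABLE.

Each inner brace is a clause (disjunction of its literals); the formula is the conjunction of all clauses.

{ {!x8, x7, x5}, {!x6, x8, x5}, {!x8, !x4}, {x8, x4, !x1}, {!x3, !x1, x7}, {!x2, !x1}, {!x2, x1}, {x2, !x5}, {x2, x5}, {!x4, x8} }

Try x8 = false.
Unit clause (!x4) forces x4 = false.
Unit clause (!x1) forces x1 = false.
Unit clause (!x2) forces x2 = false.
Unit clause (!x5) forces x5 = false.
That conflicts with the unit clause (x5).
Undo x8 and try x8 = true.
Unit clause (!x4) forces x4 = false.
Try x7 = true.
Try x2 = false.
Unit clause (!x5) forces x5 = false.
That conflicts with the unit clause (x5).
Undo x2 and try x2 = true.
Unit clause (!x1) forces x1 = false.
That conflicts with the unit clause (x1).
Either choice for x2 ends in contradiction.
Undo x7 and try x7 = false.
Unit clause (x5) forces x5 = true.
Unit clause (x2) forces x2 = true.
Unit clause (!x1) forces x1 = false.
That conflicts with the unit clause (x1).
Either choice for x7 ends in contradiction.
Either choice for x8 ends in contradiction.

UNSATISFIABLE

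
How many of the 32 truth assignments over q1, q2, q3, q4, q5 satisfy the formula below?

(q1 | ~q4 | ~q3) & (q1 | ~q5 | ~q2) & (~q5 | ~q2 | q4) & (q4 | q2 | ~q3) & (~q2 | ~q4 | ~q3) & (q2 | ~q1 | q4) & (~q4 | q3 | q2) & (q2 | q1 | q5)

There are 2^5 = 32 truth assignments over (q1, q2, q3, q4, q5).
Split on q1. With q1 = 1, the clauses containing q1 are satisfied and ~q1 drops from the rest; 6 of the 2^4 = 16 assignments to the other variables satisfy what remains.
With q1 = 0, by the same count on the reduced clause set, 4 assignments work.
(One model: q1=F, q2=F, q3=F, q4=F, q5=T.)
Total: 6 + 4 = 10.

10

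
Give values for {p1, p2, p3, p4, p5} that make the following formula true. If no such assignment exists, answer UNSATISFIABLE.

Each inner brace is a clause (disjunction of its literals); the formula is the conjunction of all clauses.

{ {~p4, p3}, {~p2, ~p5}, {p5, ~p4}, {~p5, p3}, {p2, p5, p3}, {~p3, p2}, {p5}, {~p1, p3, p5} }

UNSATISFIABLE

(p5) alone gives p5 = 1.
(~p2) alone gives p2 = 0.
(p3) alone gives p3 = 1.
Now (~p3) is unsatisfied and unit — conflict.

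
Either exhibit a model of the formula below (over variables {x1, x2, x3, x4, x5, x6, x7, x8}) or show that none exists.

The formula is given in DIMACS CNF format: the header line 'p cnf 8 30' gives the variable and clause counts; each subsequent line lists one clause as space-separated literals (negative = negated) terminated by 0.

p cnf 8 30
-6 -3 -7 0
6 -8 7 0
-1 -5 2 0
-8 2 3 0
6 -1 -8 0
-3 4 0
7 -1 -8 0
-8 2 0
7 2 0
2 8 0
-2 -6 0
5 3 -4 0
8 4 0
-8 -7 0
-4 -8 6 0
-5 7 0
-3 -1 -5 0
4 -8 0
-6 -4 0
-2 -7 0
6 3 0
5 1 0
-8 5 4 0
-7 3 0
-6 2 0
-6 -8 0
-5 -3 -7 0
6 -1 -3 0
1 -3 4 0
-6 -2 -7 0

UNSATISFIABLE

Case x3 = False:
From the singleton clause (x6), x6 = True.
From the singleton clause (¬x2), x2 = False.
Now (x2) is unsatisfied and unit — conflict.
So x3 must be the other value — set x3 = True.
From the singleton clause (x4), x4 = True.
From the singleton clause (¬x6), x6 = False.
From the singleton clause (¬x8), x8 = False.
From the singleton clause (x2), x2 = True.
From the singleton clause (¬x7), x7 = False.
From the singleton clause (¬x5), x5 = False.
From the singleton clause (x1), x1 = True.
Now (¬x1) is unsatisfied and unit — conflict.
Neither x3 = True nor x3 = False works.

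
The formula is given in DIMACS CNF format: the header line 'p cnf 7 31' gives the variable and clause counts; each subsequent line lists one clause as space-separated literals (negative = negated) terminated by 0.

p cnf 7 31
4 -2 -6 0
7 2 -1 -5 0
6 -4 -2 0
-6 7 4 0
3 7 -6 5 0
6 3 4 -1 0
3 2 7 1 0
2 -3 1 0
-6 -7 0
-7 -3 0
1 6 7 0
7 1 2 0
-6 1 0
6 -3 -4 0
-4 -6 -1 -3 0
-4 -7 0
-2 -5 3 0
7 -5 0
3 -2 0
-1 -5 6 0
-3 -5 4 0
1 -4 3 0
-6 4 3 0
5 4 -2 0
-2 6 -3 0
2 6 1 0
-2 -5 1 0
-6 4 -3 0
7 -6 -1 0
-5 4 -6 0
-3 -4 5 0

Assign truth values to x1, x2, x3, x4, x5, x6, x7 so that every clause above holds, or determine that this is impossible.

x1: True,  x2: False,  x3: False,  x4: True,  x5: False,  x6: False,  x7: False

Try x6 = False.
Try x4 = True.
Unit clause (¬x2) forces x2 = False.
Unit clause (¬x3) forces x3 = False.
Unit clause (¬x7) forces x7 = False.
Unit clause (x1) forces x1 = True.
Unit clause (¬x5) forces x5 = False.
All clauses are satisfied.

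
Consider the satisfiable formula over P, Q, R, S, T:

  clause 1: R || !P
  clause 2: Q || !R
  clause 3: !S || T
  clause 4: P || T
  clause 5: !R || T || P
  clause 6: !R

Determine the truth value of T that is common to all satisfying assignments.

Suppose T = false.
(!S) alone gives S = false.
(P) alone gives P = true.
(R) alone gives R = true.
That conflicts with the unit clause (!R).
So every satisfying assignment has T = True.

True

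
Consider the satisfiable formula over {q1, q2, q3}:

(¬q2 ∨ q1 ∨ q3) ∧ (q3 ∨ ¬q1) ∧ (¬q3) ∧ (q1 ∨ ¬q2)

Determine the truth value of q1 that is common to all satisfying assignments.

Suppose q1 = True.
(q3) alone gives q3 = True.
But (¬q3) is also a unit clause — contradiction.
So every satisfying assignment has q1 = False.

False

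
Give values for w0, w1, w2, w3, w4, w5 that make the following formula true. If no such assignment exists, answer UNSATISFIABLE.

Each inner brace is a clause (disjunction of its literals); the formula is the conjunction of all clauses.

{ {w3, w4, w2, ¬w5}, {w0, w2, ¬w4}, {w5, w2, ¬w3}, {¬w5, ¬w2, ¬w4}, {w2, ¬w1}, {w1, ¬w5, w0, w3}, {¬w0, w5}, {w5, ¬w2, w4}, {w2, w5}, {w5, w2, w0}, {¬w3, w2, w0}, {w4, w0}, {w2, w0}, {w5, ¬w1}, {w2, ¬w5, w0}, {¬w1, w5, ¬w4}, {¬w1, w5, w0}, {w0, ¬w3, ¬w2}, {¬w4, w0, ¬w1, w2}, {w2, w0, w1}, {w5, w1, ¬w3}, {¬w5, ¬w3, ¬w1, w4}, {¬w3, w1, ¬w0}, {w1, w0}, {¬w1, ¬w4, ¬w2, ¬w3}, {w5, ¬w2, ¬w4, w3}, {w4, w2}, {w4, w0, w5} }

w0: True; w1: False; w2: True; w3: False; w4: False; w5: True

Case w2 = True:
Case w5 = True:
The clause (¬w4) is unit, so w4 = False.
The clause (w0) is unit, so w0 = True.
Case w3 = False:
No clause remains; w1 is free.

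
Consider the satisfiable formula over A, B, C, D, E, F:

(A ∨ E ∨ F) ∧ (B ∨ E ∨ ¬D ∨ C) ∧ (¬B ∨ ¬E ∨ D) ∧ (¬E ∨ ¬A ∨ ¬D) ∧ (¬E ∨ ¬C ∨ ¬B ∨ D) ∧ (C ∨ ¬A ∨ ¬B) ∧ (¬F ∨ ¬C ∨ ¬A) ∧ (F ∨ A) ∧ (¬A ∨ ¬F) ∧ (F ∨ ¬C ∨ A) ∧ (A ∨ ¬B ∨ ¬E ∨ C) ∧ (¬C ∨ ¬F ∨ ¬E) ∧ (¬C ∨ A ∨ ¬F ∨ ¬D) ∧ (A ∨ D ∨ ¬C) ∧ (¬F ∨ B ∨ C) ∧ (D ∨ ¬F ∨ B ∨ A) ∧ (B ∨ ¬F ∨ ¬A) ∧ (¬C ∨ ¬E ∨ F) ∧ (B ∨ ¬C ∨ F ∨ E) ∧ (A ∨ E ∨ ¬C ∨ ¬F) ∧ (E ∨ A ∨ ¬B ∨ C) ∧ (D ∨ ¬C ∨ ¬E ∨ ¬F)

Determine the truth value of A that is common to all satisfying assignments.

Suppose A = False.
The clause (F) is unit, so F = True.
Branch on C: set C = False.
The clause (B) is unit, so B = True.
The clause (¬E) is unit, so E = False.
But (E) is also a unit clause — contradiction.
Undo C and try C = True.
The clause (¬E) is unit, so E = False.
But (E) is also a unit clause — contradiction.
Either choice for C ends in contradiction.
So every satisfying assignment has A = True.

True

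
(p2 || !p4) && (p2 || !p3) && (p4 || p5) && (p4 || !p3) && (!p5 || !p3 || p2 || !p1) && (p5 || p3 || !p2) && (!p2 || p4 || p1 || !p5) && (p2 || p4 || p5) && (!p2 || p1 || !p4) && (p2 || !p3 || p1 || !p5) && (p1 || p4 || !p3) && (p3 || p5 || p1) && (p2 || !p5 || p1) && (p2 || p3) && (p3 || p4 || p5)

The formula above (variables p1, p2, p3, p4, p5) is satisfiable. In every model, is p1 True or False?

True

Suppose p1 = false.
Try p2 = true.
Unit clause (!p4) forces p4 = false.
Unit clause (p5) forces p5 = true.
That conflicts with the unit clause (!p5).
That branch fails; take p2 = false instead.
Unit clause (!p4) forces p4 = false.
Unit clause (!p3) forces p3 = false.
That conflicts with the unit clause (p3).
Both values of p2 lead to a conflict.
So every satisfying assignment has p1 = True.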